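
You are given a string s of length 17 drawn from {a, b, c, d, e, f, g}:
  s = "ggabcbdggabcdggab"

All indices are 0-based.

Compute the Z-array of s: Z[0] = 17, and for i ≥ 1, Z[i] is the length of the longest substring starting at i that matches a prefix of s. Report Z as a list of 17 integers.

Z[0]=17
i=1: i≥r, start 0; Z[1]=1 scan→box=[1,2)
i=2: i≥r, start 0; Z[2]=0
i=3: i≥r, start 0; Z[3]=0
i=4: i≥r, start 0; Z[4]=0
i=5: i≥r, start 0; Z[5]=0
i=6: i≥r, start 0; Z[6]=0
i=7: i≥r, start 0; Z[7]=5 scan→box=[7,12)
i=8: min(r-i=4, Z[1]=1)=1; Z[8]=1
i=9: min(r-i=3, Z[2]=0)=0; Z[9]=0
i=10: min(r-i=2, Z[3]=0)=0; Z[10]=0
i=11: min(r-i=1, Z[4]=0)=0; Z[11]=0
i=12: i≥r, start 0; Z[12]=0
i=13: i≥r, start 0; Z[13]=4 scan→box=[13,17)
i=14: min(r-i=3, Z[1]=1)=1; Z[14]=1
i=15: min(r-i=2, Z[2]=0)=0; Z[15]=0
i=16: min(r-i=1, Z[3]=0)=0; Z[16]=0

[17, 1, 0, 0, 0, 0, 0, 5, 1, 0, 0, 0, 0, 4, 1, 0, 0]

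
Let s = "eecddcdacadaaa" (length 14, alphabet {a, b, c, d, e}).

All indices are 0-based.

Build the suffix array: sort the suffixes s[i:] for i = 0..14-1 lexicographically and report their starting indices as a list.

[13, 12, 11, 7, 9, 8, 5, 2, 10, 6, 4, 3, 1, 0]

rank→(start, suffix):
  0 → (13, 'a')
  1 → (12, 'aa')
  2 → (11, 'aaa')
  3 → (7, 'acadaaa')
  4 → (9, 'adaaa')
  5 → (8, 'cadaaa')
  6 → (5, 'cdacadaaa')
  7 → (2, 'cddcdacadaaa')
  8 → (10, 'daaa')
  9 → (6, 'dacadaaa')
  10 → (4, 'dcdacadaaa')
  11 → (3, 'ddcdacadaaa')
  12 → (1, 'ecddcdacadaaa')
  13 → (0, 'eecddcdacadaaa')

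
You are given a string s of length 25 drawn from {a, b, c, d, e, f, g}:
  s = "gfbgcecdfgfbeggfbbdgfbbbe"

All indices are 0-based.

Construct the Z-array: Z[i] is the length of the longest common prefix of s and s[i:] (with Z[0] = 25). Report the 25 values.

[25, 0, 0, 1, 0, 0, 0, 0, 0, 3, 0, 0, 0, 1, 3, 0, 0, 0, 0, 3, 0, 0, 0, 0, 0]

Z[0]=25
i=1: outside box; Z[1]=0
i=2: outside box; Z[2]=0
i=3: outside box; Z[3]=1 extend→box=[3,4)
i=4: outside box; Z[4]=0
i=5: outside box; Z[5]=0
i=6: outside box; Z[6]=0
i=7: outside box; Z[7]=0
i=8: outside box; Z[8]=0
i=9: outside box; Z[9]=3 extend→box=[9,12)
i=10: min(r-i=2, Z[1]=0)=0; Z[10]=0
i=11: min(r-i=1, Z[2]=0)=0; Z[11]=0
i=12: outside box; Z[12]=0
i=13: outside box; Z[13]=1 extend→box=[13,14)
i=14: outside box; Z[14]=3 extend→box=[14,17)
i=15: min(r-i=2, Z[1]=0)=0; Z[15]=0
i=16: min(r-i=1, Z[2]=0)=0; Z[16]=0
i=17: outside box; Z[17]=0
i=18: outside box; Z[18]=0
i=19: outside box; Z[19]=3 extend→box=[19,22)
i=20: min(r-i=2, Z[1]=0)=0; Z[20]=0
i=21: min(r-i=1, Z[2]=0)=0; Z[21]=0
i=22: outside box; Z[22]=0
i=23: outside box; Z[23]=0
i=24: outside box; Z[24]=0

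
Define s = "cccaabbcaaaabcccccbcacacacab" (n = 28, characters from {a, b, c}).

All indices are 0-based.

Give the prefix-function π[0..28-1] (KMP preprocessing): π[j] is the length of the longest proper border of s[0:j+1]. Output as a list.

π[0] = 0
j=1 s[j]='c': π[1]=1 (border 'c')
j=2 s[j]='c': π[2]=2 (border 'cc')
j=3 s[j]='a': k: 2→1→0; π[3]=0 (border '')
j=4 s[j]='a': π[4]=0 (border '')
j=5 s[j]='b': π[5]=0 (border '')
j=6 s[j]='b': π[6]=0 (border '')
j=7 s[j]='c': π[7]=1 (border 'c')
j=8 s[j]='a': k: 1→0; π[8]=0 (border '')
j=9 s[j]='a': π[9]=0 (border '')
j=10 s[j]='a': π[10]=0 (border '')
j=11 s[j]='a': π[11]=0 (border '')
j=12 s[j]='b': π[12]=0 (border '')
j=13 s[j]='c': π[13]=1 (border 'c')
j=14 s[j]='c': π[14]=2 (border 'cc')
j=15 s[j]='c': π[15]=3 (border 'ccc')
j=16 s[j]='c': k: 3→2; π[16]=3 (border 'ccc')
j=17 s[j]='c': k: 3→2; π[17]=3 (border 'ccc')
j=18 s[j]='b': k: 3→2→1→0; π[18]=0 (border '')
j=19 s[j]='c': π[19]=1 (border 'c')
j=20 s[j]='a': k: 1→0; π[20]=0 (border '')
j=21 s[j]='c': π[21]=1 (border 'c')
j=22 s[j]='a': k: 1→0; π[22]=0 (border '')
j=23 s[j]='c': π[23]=1 (border 'c')
j=24 s[j]='a': k: 1→0; π[24]=0 (border '')
j=25 s[j]='c': π[25]=1 (border 'c')
j=26 s[j]='a': k: 1→0; π[26]=0 (border '')
j=27 s[j]='b': π[27]=0 (border '')

[0, 1, 2, 0, 0, 0, 0, 1, 0, 0, 0, 0, 0, 1, 2, 3, 3, 3, 0, 1, 0, 1, 0, 1, 0, 1, 0, 0]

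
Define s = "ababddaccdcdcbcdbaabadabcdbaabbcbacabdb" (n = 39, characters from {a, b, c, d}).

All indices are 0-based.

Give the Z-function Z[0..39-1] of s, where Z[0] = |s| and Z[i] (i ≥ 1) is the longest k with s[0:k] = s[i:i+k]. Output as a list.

[39, 0, 2, 0, 0, 0, 1, 0, 0, 0, 0, 0, 0, 0, 0, 0, 0, 1, 3, 0, 1, 0, 2, 0, 0, 0, 0, 1, 2, 0, 0, 0, 0, 1, 0, 2, 0, 0, 0]

Z[0]=39
i=1: i≥r, start 0; Z[1]=0
i=2: i≥r, start 0; Z[2]=2 scan→box=[2,4)
i=3: min(r-i=1, Z[1]=0)=0; Z[3]=0
i=4: i≥r, start 0; Z[4]=0
i=5: i≥r, start 0; Z[5]=0
i=6: i≥r, start 0; Z[6]=1 scan→box=[6,7)
i=7: i≥r, start 0; Z[7]=0
i=8: i≥r, start 0; Z[8]=0
i=9: i≥r, start 0; Z[9]=0
i=10: i≥r, start 0; Z[10]=0
i=11: i≥r, start 0; Z[11]=0
i=12: i≥r, start 0; Z[12]=0
i=13: i≥r, start 0; Z[13]=0
i=14: i≥r, start 0; Z[14]=0
i=15: i≥r, start 0; Z[15]=0
i=16: i≥r, start 0; Z[16]=0
i=17: i≥r, start 0; Z[17]=1 scan→box=[17,18)
i=18: i≥r, start 0; Z[18]=3 scan→box=[18,21)
i=19: min(r-i=2, Z[1]=0)=0; Z[19]=0
i=20: min(r-i=1, Z[2]=2)=1; Z[20]=1
i=21: i≥r, start 0; Z[21]=0
i=22: i≥r, start 0; Z[22]=2 scan→box=[22,24)
i=23: min(r-i=1, Z[1]=0)=0; Z[23]=0
i=24: i≥r, start 0; Z[24]=0
i=25: i≥r, start 0; Z[25]=0
i=26: i≥r, start 0; Z[26]=0
i=27: i≥r, start 0; Z[27]=1 scan→box=[27,28)
i=28: i≥r, start 0; Z[28]=2 scan→box=[28,30)
i=29: min(r-i=1, Z[1]=0)=0; Z[29]=0
i=30: i≥r, start 0; Z[30]=0
i=31: i≥r, start 0; Z[31]=0
i=32: i≥r, start 0; Z[32]=0
i=33: i≥r, start 0; Z[33]=1 scan→box=[33,34)
i=34: i≥r, start 0; Z[34]=0
i=35: i≥r, start 0; Z[35]=2 scan→box=[35,37)
i=36: min(r-i=1, Z[1]=0)=0; Z[36]=0
i=37: i≥r, start 0; Z[37]=0
i=38: i≥r, start 0; Z[38]=0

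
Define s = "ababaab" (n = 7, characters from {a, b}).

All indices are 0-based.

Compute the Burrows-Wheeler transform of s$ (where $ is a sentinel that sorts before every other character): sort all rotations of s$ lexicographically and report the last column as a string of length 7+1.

rank  rotation  last
    0  $ababaab  b
    1  aab$abab  b
    2  ab$ababa  a
    3  abaab$ab  b
    4  ababaab$  $
    5  b$ababaa  a
    6  baab$aba  a
    7  babaab$a  a

bbab$aaa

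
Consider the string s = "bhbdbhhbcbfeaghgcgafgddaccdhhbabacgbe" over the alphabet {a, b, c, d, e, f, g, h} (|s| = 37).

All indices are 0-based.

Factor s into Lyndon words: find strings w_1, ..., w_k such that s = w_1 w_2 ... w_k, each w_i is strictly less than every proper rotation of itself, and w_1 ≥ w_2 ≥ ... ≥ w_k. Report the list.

emit factor 1: 'bh' (i=0, period=2)
emit factor 2: 'bdbhh' (i=2, period=5)
emit factor 3: 'bcbfe' (i=7, period=5)
emit factor 4: 'aghgcg' (i=12, period=6)
emit factor 5: 'afgdd' (i=18, period=5)
emit factor 6: 'accdhhb' (i=23, period=7)
emit factor 7: 'abacgbe' (i=30, period=7)

["bh", "bdbhh", "bcbfe", "aghgcg", "afgdd", "accdhhb", "abacgbe"]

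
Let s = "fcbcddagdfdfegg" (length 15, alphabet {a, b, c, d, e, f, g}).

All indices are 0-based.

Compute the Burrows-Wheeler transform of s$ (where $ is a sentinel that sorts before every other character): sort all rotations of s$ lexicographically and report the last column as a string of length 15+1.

gdcfbdcgff$ddgae

rank  rotation          last
    0  $fcbcddagdfdfegg  g
    1  agdfdfegg$fcbcdd  d
    2  bcddagdfdfegg$fc  c
    3  cbcddagdfdfegg$f  f
    4  cddagdfdfegg$fcb  b
    5  dagdfdfegg$fcbcd  d
    6  ddagdfdfegg$fcbc  c
    7  dfdfegg$fcbcddag  g
    8  dfegg$fcbcddagdf  f
    9  egg$fcbcddagdfdf  f
   10  fcbcddagdfdfegg$  $
   11  fdfegg$fcbcddagd  d
   12  fegg$fcbcddagdfd  d
   13  g$fcbcddagdfdfeg  g
   14  gdfdfegg$fcbcdda  a
   15  gg$fcbcddagdfdfe  e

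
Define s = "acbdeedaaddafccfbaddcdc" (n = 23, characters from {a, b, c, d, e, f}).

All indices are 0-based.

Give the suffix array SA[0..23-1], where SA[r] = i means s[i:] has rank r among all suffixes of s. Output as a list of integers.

[7, 0, 8, 17, 11, 16, 2, 22, 1, 13, 20, 14, 6, 10, 21, 19, 9, 18, 3, 5, 4, 15, 12]

rank→(start, suffix):
  0 → (7, 'aaddafccfbaddcdc')
  1 → (0, 'acbdeedaaddafccfbaddcdc')
  2 → (8, 'addafccfbaddcdc')
  3 → (17, 'addcdc')
  4 → (11, 'afccfbaddcdc')
  5 → (16, 'baddcdc')
  6 → (2, 'bdeedaaddafccfbaddcdc')
  7 → (22, 'c')
  8 → (1, 'cbdeedaaddafccfbaddcdc')
  9 → (13, 'ccfbaddcdc')
  10 → (20, 'cdc')
  11 → (14, 'cfbaddcdc')
  12 → (6, 'daaddafccfbaddcdc')
  13 → (10, 'dafccfbaddcdc')
  14 → (21, 'dc')
  15 → (19, 'dcdc')
  16 → (9, 'ddafccfbaddcdc')
  17 → (18, 'ddcdc')
  18 → (3, 'deedaaddafccfbaddcdc')
  19 → (5, 'edaaddafccfbaddcdc')
  20 → (4, 'eedaaddafccfbaddcdc')
  21 → (15, 'fbaddcdc')
  22 → (12, 'fccfbaddcdc')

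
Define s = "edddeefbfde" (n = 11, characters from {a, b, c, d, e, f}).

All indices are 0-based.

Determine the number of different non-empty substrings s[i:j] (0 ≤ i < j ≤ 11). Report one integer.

57

rank→(start, suffix):
  0 → (7, 'bfde')
  1 → (1, 'dddeefbfde')
  2 → (2, 'ddeefbfde')
  3 → (9, 'de')
  4 → (3, 'deefbfde')
  5 → (10, 'e')
  6 → (0, 'edddeefbfde')
  7 → (4, 'eefbfde')
  8 → (5, 'efbfde')
  9 → (6, 'fbfde')
  10 → (8, 'fde')

SA = [7, 1, 2, 9, 3, 10, 0, 4, 5, 6, 8]
[i] adj suffixes → lcp
  [1] 7/1 → 0 ('')
  [2] 1/2 → 2 ('dd')
  [3] 2/9 → 1 ('d')
  [4] 9/3 → 2 ('de')
  [5] 3/10 → 0 ('')
  [6] 10/0 → 1 ('e')
  [7] 0/4 → 1 ('e')
  [8] 4/5 → 1 ('e')
  [9] 5/6 → 0 ('')
  [10] 6/8 → 1 ('f')

n(n+1)/2 = 11·12/2 = 66
Σ LCP = 0 + 0 + 2 + 1 + 2 + 0 + 1 + 1 + 1 + 0 + 1 = 9
distinct = 66 − 9 = 57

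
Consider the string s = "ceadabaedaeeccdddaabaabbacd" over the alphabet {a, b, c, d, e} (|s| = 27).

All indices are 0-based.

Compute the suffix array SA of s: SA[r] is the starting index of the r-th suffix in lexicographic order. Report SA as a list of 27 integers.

[17, 20, 18, 4, 21, 24, 2, 6, 9, 19, 23, 5, 22, 12, 25, 13, 0, 26, 16, 3, 8, 15, 14, 1, 11, 7, 10]

sorted suffixes:
  #0 SA[0]=17  'aabaabbacd'
  #1 SA[1]=20  'aabbacd'
  #2 SA[2]=18  'abaabbacd'
  #3 SA[3]=4  'abaedaeeccdddaabaabbacd'
  #4 SA[4]=21  'abbacd'
  #5 SA[5]=24  'acd'
  #6 SA[6]=2  'adabaedaeeccdddaabaabbacd'
  #7 SA[7]=6  'aedaeeccdddaabaabbacd'
  #8 SA[8]=9  'aeeccdddaabaabbacd'
  #9 SA[9]=19  'baabbacd'
  #10 SA[10]=23  'bacd'
  #11 SA[11]=5  'baedaeeccdddaabaabbacd'
  #12 SA[12]=22  'bbacd'
  #13 SA[13]=12  'ccdddaabaabbacd'
  #14 SA[14]=25  'cd'
  #15 SA[15]=13  'cdddaabaabbacd'
  #16 SA[16]=0  'ceadabaedaeeccdddaabaabbacd'
  #17 SA[17]=26  'd'
  #18 SA[18]=16  'daabaabbacd'
  #19 SA[19]=3  'dabaedaeeccdddaabaabbacd'
  #20 SA[20]=8  'daeeccdddaabaabbacd'
  #21 SA[21]=15  'ddaabaabbacd'
  #22 SA[22]=14  'dddaabaabbacd'
  #23 SA[23]=1  'eadabaedaeeccdddaabaabbacd'
  #24 SA[24]=11  'eccdddaabaabbacd'
  #25 SA[25]=7  'edaeeccdddaabaabbacd'
  #26 SA[26]=10  'eeccdddaabaabbacd'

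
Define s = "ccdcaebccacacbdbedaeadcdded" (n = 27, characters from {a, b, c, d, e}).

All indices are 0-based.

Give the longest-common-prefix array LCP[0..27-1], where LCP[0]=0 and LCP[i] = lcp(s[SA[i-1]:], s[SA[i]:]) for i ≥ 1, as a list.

[0, 2, 1, 1, 2, 0, 1, 1, 0, 3, 2, 1, 1, 2, 1, 2, 0, 1, 1, 1, 2, 1, 1, 0, 1, 1, 2]

sorted suffixes:
  #0 SA[0]=9  'acacbdbedaeadcdded'
  #1 SA[1]=11  'acbdbedaeadcdded'
  #2 SA[2]=20  'adcdded'
  #3 SA[3]=18  'aeadcdded'
  #4 SA[4]=4  'aebccacacbdbedaeadcdded'
  #5 SA[5]=6  'bccacacbdbedaeadcdded'
  #6 SA[6]=13  'bdbedaeadcdded'
  #7 SA[7]=15  'bedaeadcdded'
  #8 SA[8]=8  'cacacbdbedaeadcdded'
  #9 SA[9]=10  'cacbdbedaeadcdded'
  #10 SA[10]=3  'caebccacacbdbedaeadcdded'
  #11 SA[11]=12  'cbdbedaeadcdded'
  #12 SA[12]=7  'ccacacbdbedaeadcdded'
  #13 SA[13]=0  'ccdcaebccacacbdbedaeadcdded'
  #14 SA[14]=1  'cdcaebccacacbdbedaeadcdded'
  #15 SA[15]=22  'cdded'
  #16 SA[16]=26  'd'
  #17 SA[17]=17  'daeadcdded'
  #18 SA[18]=14  'dbedaeadcdded'
  #19 SA[19]=2  'dcaebccacacbdbedaeadcdded'
  #20 SA[20]=21  'dcdded'
  #21 SA[21]=23  'dded'
  #22 SA[22]=24  'ded'
  #23 SA[23]=19  'eadcdded'
  #24 SA[24]=5  'ebccacacbdbedaeadcdded'
  #25 SA[25]=25  'ed'
  #26 SA[26]=16  'edaeadcdded'

SA = [9, 11, 20, 18, 4, 6, 13, 15, 8, 10, 3, 12, 7, 0, 1, 22, 26, 17, 14, 2, 21, 23, 24, 19, 5, 25, 16]
[i] adj suffixes → lcp
  [1] 9/11 → 2 ('ac')
  [2] 11/20 → 1 ('a')
  [3] 20/18 → 1 ('a')
  [4] 18/4 → 2 ('ae')
  [5] 4/6 → 0 ('')
  [6] 6/13 → 1 ('b')
  [7] 13/15 → 1 ('b')
  [8] 15/8 → 0 ('')
  [9] 8/10 → 3 ('cac')
  [10] 10/3 → 2 ('ca')
  [11] 3/12 → 1 ('c')
  [12] 12/7 → 1 ('c')
  [13] 7/0 → 2 ('cc')
  [14] 0/1 → 1 ('c')
  [15] 1/22 → 2 ('cd')
  [16] 22/26 → 0 ('')
  [17] 26/17 → 1 ('d')
  [18] 17/14 → 1 ('d')
  [19] 14/2 → 1 ('d')
  [20] 2/21 → 2 ('dc')
  [21] 21/23 → 1 ('d')
  [22] 23/24 → 1 ('d')
  [23] 24/19 → 0 ('')
  [24] 19/5 → 1 ('e')
  [25] 5/25 → 1 ('e')
  [26] 25/16 → 2 ('ed')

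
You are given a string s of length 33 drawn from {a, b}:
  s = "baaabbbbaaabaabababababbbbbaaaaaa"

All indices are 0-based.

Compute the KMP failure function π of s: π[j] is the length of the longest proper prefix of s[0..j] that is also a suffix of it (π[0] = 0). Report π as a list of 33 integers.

[0, 0, 0, 0, 1, 1, 1, 1, 2, 3, 4, 5, 2, 3, 1, 2, 1, 2, 1, 2, 1, 2, 1, 1, 1, 1, 1, 2, 3, 4, 0, 0, 0]

π[0] = 0
j=1 s[j]='a': π[1]=0 (border '')
j=2 s[j]='a': π[2]=0 (border '')
j=3 s[j]='a': π[3]=0 (border '')
j=4 s[j]='b': π[4]=1 (border 'b')
j=5 s[j]='b': k: 1→0; π[5]=1 (border 'b')
j=6 s[j]='b': k: 1→0; π[6]=1 (border 'b')
j=7 s[j]='b': k: 1→0; π[7]=1 (border 'b')
j=8 s[j]='a': π[8]=2 (border 'ba')
j=9 s[j]='a': π[9]=3 (border 'baa')
j=10 s[j]='a': π[10]=4 (border 'baaa')
j=11 s[j]='b': π[11]=5 (border 'baaab')
j=12 s[j]='a': k: 5→1; π[12]=2 (border 'ba')
j=13 s[j]='a': π[13]=3 (border 'baa')
j=14 s[j]='b': k: 3→0; π[14]=1 (border 'b')
j=15 s[j]='a': π[15]=2 (border 'ba')
j=16 s[j]='b': k: 2→0; π[16]=1 (border 'b')
j=17 s[j]='a': π[17]=2 (border 'ba')
j=18 s[j]='b': k: 2→0; π[18]=1 (border 'b')
j=19 s[j]='a': π[19]=2 (border 'ba')
j=20 s[j]='b': k: 2→0; π[20]=1 (border 'b')
j=21 s[j]='a': π[21]=2 (border 'ba')
j=22 s[j]='b': k: 2→0; π[22]=1 (border 'b')
j=23 s[j]='b': k: 1→0; π[23]=1 (border 'b')
j=24 s[j]='b': k: 1→0; π[24]=1 (border 'b')
j=25 s[j]='b': k: 1→0; π[25]=1 (border 'b')
j=26 s[j]='b': k: 1→0; π[26]=1 (border 'b')
j=27 s[j]='a': π[27]=2 (border 'ba')
j=28 s[j]='a': π[28]=3 (border 'baa')
j=29 s[j]='a': π[29]=4 (border 'baaa')
j=30 s[j]='a': k: 4→0; π[30]=0 (border '')
j=31 s[j]='a': π[31]=0 (border '')
j=32 s[j]='a': π[32]=0 (border '')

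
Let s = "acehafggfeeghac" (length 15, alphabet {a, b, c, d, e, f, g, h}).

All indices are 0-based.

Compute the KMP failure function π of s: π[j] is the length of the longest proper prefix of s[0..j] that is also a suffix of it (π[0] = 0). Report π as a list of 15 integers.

[0, 0, 0, 0, 1, 0, 0, 0, 0, 0, 0, 0, 0, 1, 2]

π[0] = 0
j=1 s[j]='c': π[1]=0 (border '')
j=2 s[j]='e': π[2]=0 (border '')
j=3 s[j]='h': π[3]=0 (border '')
j=4 s[j]='a': π[4]=1 (border 'a')
j=5 s[j]='f': k: 1→0; π[5]=0 (border '')
j=6 s[j]='g': π[6]=0 (border '')
j=7 s[j]='g': π[7]=0 (border '')
j=8 s[j]='f': π[8]=0 (border '')
j=9 s[j]='e': π[9]=0 (border '')
j=10 s[j]='e': π[10]=0 (border '')
j=11 s[j]='g': π[11]=0 (border '')
j=12 s[j]='h': π[12]=0 (border '')
j=13 s[j]='a': π[13]=1 (border 'a')
j=14 s[j]='c': π[14]=2 (border 'ac')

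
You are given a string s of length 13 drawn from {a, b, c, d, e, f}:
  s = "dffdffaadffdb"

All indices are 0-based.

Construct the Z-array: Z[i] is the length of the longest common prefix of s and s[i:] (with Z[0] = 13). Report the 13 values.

Z[0]=13
i=1: i≥r, start 0; Z[1]=0
i=2: i≥r, start 0; Z[2]=0
i=3: i≥r, start 0; Z[3]=3 scan→box=[3,6)
i=4: min(r-i=2, Z[1]=0)=0; Z[4]=0
i=5: min(r-i=1, Z[2]=0)=0; Z[5]=0
i=6: i≥r, start 0; Z[6]=0
i=7: i≥r, start 0; Z[7]=0
i=8: i≥r, start 0; Z[8]=4 scan→box=[8,12)
i=9: min(r-i=3, Z[1]=0)=0; Z[9]=0
i=10: min(r-i=2, Z[2]=0)=0; Z[10]=0
i=11: min(r-i=1, Z[3]=3)=1; Z[11]=1
i=12: i≥r, start 0; Z[12]=0

[13, 0, 0, 3, 0, 0, 0, 0, 4, 0, 0, 1, 0]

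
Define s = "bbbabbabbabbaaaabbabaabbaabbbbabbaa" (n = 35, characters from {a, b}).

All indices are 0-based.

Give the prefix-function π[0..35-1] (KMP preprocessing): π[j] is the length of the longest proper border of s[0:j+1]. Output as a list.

π[0] = 0
j=1 s[j]='b': π[1]=1 (border 'b')
j=2 s[j]='b': π[2]=2 (border 'bb')
j=3 s[j]='a': k: 2→1→0; π[3]=0 (border '')
j=4 s[j]='b': π[4]=1 (border 'b')
j=5 s[j]='b': π[5]=2 (border 'bb')
j=6 s[j]='a': k: 2→1→0; π[6]=0 (border '')
j=7 s[j]='b': π[7]=1 (border 'b')
j=8 s[j]='b': π[8]=2 (border 'bb')
j=9 s[j]='a': k: 2→1→0; π[9]=0 (border '')
j=10 s[j]='b': π[10]=1 (border 'b')
j=11 s[j]='b': π[11]=2 (border 'bb')
j=12 s[j]='a': k: 2→1→0; π[12]=0 (border '')
j=13 s[j]='a': π[13]=0 (border '')
j=14 s[j]='a': π[14]=0 (border '')
j=15 s[j]='a': π[15]=0 (border '')
j=16 s[j]='b': π[16]=1 (border 'b')
j=17 s[j]='b': π[17]=2 (border 'bb')
j=18 s[j]='a': k: 2→1→0; π[18]=0 (border '')
j=19 s[j]='b': π[19]=1 (border 'b')
j=20 s[j]='a': k: 1→0; π[20]=0 (border '')
j=21 s[j]='a': π[21]=0 (border '')
j=22 s[j]='b': π[22]=1 (border 'b')
j=23 s[j]='b': π[23]=2 (border 'bb')
j=24 s[j]='a': k: 2→1→0; π[24]=0 (border '')
j=25 s[j]='a': π[25]=0 (border '')
j=26 s[j]='b': π[26]=1 (border 'b')
j=27 s[j]='b': π[27]=2 (border 'bb')
j=28 s[j]='b': π[28]=3 (border 'bbb')
j=29 s[j]='b': k: 3→2; π[29]=3 (border 'bbb')
j=30 s[j]='a': π[30]=4 (border 'bbba')
j=31 s[j]='b': π[31]=5 (border 'bbbab')
j=32 s[j]='b': π[32]=6 (border 'bbbabb')
j=33 s[j]='a': π[33]=7 (border 'bbbabba')
j=34 s[j]='a': k: 7→0; π[34]=0 (border '')

[0, 1, 2, 0, 1, 2, 0, 1, 2, 0, 1, 2, 0, 0, 0, 0, 1, 2, 0, 1, 0, 0, 1, 2, 0, 0, 1, 2, 3, 3, 4, 5, 6, 7, 0]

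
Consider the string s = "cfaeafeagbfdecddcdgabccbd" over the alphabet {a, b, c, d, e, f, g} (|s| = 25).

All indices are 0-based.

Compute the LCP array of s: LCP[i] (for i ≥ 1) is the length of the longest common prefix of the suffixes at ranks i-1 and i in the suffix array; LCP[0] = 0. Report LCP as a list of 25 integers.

[0, 1, 1, 1, 0, 1, 1, 0, 1, 1, 2, 1, 0, 1, 1, 1, 1, 0, 2, 1, 0, 1, 1, 0, 1]

sorted suffixes:
  #0 SA[0]=19  'abccbd'
  #1 SA[1]=2  'aeafeagbfdecddcdgabccbd'
  #2 SA[2]=4  'afeagbfdecddcdgabccbd'
  #3 SA[3]=7  'agbfdecddcdgabccbd'
  #4 SA[4]=20  'bccbd'
  #5 SA[5]=23  'bd'
  #6 SA[6]=9  'bfdecddcdgabccbd'
  #7 SA[7]=22  'cbd'
  #8 SA[8]=21  'ccbd'
  #9 SA[9]=13  'cddcdgabccbd'
  #10 SA[10]=16  'cdgabccbd'
  #11 SA[11]=0  'cfaeafeagbfdecddcdgabccbd'
  #12 SA[12]=24  'd'
  #13 SA[13]=15  'dcdgabccbd'
  #14 SA[14]=14  'ddcdgabccbd'
  #15 SA[15]=11  'decddcdgabccbd'
  #16 SA[16]=17  'dgabccbd'
  #17 SA[17]=3  'eafeagbfdecddcdgabccbd'
  #18 SA[18]=6  'eagbfdecddcdgabccbd'
  #19 SA[19]=12  'ecddcdgabccbd'
  #20 SA[20]=1  'faeafeagbfdecddcdgabccbd'
  #21 SA[21]=10  'fdecddcdgabccbd'
  #22 SA[22]=5  'feagbfdecddcdgabccbd'
  #23 SA[23]=18  'gabccbd'
  #24 SA[24]=8  'gbfdecddcdgabccbd'

SA = [19, 2, 4, 7, 20, 23, 9, 22, 21, 13, 16, 0, 24, 15, 14, 11, 17, 3, 6, 12, 1, 10, 5, 18, 8]
rank  pair      lcp
   1  s[19:],s[2:]  1  'a'
   2  s[2:],s[4:]  1  'a'
   3  s[4:],s[7:]  1  'a'
   4  s[7:],s[20:]  0  ''
   5  s[20:],s[23:]  1  'b'
   6  s[23:],s[9:]  1  'b'
   7  s[9:],s[22:]  0  ''
   8  s[22:],s[21:]  1  'c'
   9  s[21:],s[13:]  1  'c'
  10  s[13:],s[16:]  2  'cd'
  11  s[16:],s[0:]  1  'c'
  12  s[0:],s[24:]  0  ''
  13  s[24:],s[15:]  1  'd'
  14  s[15:],s[14:]  1  'd'
  15  s[14:],s[11:]  1  'd'
  16  s[11:],s[17:]  1  'd'
  17  s[17:],s[3:]  0  ''
  18  s[3:],s[6:]  2  'ea'
  19  s[6:],s[12:]  1  'e'
  20  s[12:],s[1:]  0  ''
  21  s[1:],s[10:]  1  'f'
  22  s[10:],s[5:]  1  'f'
  23  s[5:],s[18:]  0  ''
  24  s[18:],s[8:]  1  'g'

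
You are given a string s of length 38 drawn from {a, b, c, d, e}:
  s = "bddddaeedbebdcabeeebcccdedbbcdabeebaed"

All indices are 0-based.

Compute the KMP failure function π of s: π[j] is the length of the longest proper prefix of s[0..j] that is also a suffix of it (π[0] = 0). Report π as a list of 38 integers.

[0, 0, 0, 0, 0, 0, 0, 0, 0, 1, 0, 1, 2, 0, 0, 1, 0, 0, 0, 1, 0, 0, 0, 0, 0, 0, 1, 1, 0, 0, 0, 1, 0, 0, 1, 0, 0, 0]

π[0] = 0
j=1 s[j]='d': π[1]=0 (border '')
j=2 s[j]='d': π[2]=0 (border '')
j=3 s[j]='d': π[3]=0 (border '')
j=4 s[j]='d': π[4]=0 (border '')
j=5 s[j]='a': π[5]=0 (border '')
j=6 s[j]='e': π[6]=0 (border '')
j=7 s[j]='e': π[7]=0 (border '')
j=8 s[j]='d': π[8]=0 (border '')
j=9 s[j]='b': π[9]=1 (border 'b')
j=10 s[j]='e': k: 1→0; π[10]=0 (border '')
j=11 s[j]='b': π[11]=1 (border 'b')
j=12 s[j]='d': π[12]=2 (border 'bd')
j=13 s[j]='c': k: 2→0; π[13]=0 (border '')
j=14 s[j]='a': π[14]=0 (border '')
j=15 s[j]='b': π[15]=1 (border 'b')
j=16 s[j]='e': k: 1→0; π[16]=0 (border '')
j=17 s[j]='e': π[17]=0 (border '')
j=18 s[j]='e': π[18]=0 (border '')
j=19 s[j]='b': π[19]=1 (border 'b')
j=20 s[j]='c': k: 1→0; π[20]=0 (border '')
j=21 s[j]='c': π[21]=0 (border '')
j=22 s[j]='c': π[22]=0 (border '')
j=23 s[j]='d': π[23]=0 (border '')
j=24 s[j]='e': π[24]=0 (border '')
j=25 s[j]='d': π[25]=0 (border '')
j=26 s[j]='b': π[26]=1 (border 'b')
j=27 s[j]='b': k: 1→0; π[27]=1 (border 'b')
j=28 s[j]='c': k: 1→0; π[28]=0 (border '')
j=29 s[j]='d': π[29]=0 (border '')
j=30 s[j]='a': π[30]=0 (border '')
j=31 s[j]='b': π[31]=1 (border 'b')
j=32 s[j]='e': k: 1→0; π[32]=0 (border '')
j=33 s[j]='e': π[33]=0 (border '')
j=34 s[j]='b': π[34]=1 (border 'b')
j=35 s[j]='a': k: 1→0; π[35]=0 (border '')
j=36 s[j]='e': π[36]=0 (border '')
j=37 s[j]='d': π[37]=0 (border '')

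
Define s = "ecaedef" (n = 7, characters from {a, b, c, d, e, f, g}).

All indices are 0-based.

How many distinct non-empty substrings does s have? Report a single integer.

26

rank→(start, suffix):
  0 → (2, 'aedef')
  1 → (1, 'caedef')
  2 → (4, 'def')
  3 → (0, 'ecaedef')
  4 → (3, 'edef')
  5 → (5, 'ef')
  6 → (6, 'f')

SA = [2, 1, 4, 0, 3, 5, 6]
i: (SA[i-1],SA[i]) lcp shared
  1: (2,1) 0 ''
  2: (1,4) 0 ''
  3: (4,0) 0 ''
  4: (0,3) 1 'e'
  5: (3,5) 1 'e'
  6: (5,6) 0 ''

n(n+1)/2 = 7·8/2 = 28
Σ LCP = 0 + 0 + 0 + 0 + 1 + 1 + 0 = 2
distinct = 28 − 2 = 26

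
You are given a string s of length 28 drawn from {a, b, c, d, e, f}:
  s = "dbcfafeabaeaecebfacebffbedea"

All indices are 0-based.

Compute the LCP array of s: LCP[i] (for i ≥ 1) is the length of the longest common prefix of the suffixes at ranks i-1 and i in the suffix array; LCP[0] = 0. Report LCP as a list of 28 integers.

sorted suffixes:
  #0 SA[0]=27  'a'
  #1 SA[1]=7  'abaeaecebfacebffbedea'
  #2 SA[2]=17  'acebffbedea'
  #3 SA[3]=9  'aeaecebfacebffbedea'
  #4 SA[4]=11  'aecebfacebffbedea'
  #5 SA[5]=4  'afeabaeaecebfacebffbedea'
  #6 SA[6]=8  'baeaecebfacebffbedea'
  #7 SA[7]=1  'bcfafeabaeaecebfacebffbedea'
  #8 SA[8]=23  'bedea'
  #9 SA[9]=15  'bfacebffbedea'
  #10 SA[10]=20  'bffbedea'
  #11 SA[11]=13  'cebfacebffbedea'
  #12 SA[12]=18  'cebffbedea'
  #13 SA[13]=2  'cfafeabaeaecebfacebffbedea'
  #14 SA[14]=0  'dbcfafeabaeaecebfacebffbedea'
  #15 SA[15]=25  'dea'
  #16 SA[16]=26  'ea'
  #17 SA[17]=6  'eabaeaecebfacebffbedea'
  #18 SA[18]=10  'eaecebfacebffbedea'
  #19 SA[19]=14  'ebfacebffbedea'
  #20 SA[20]=19  'ebffbedea'
  #21 SA[21]=12  'ecebfacebffbedea'
  #22 SA[22]=24  'edea'
  #23 SA[23]=16  'facebffbedea'
  #24 SA[24]=3  'fafeabaeaecebfacebffbedea'
  #25 SA[25]=22  'fbedea'
  #26 SA[26]=5  'feabaeaecebfacebffbedea'
  #27 SA[27]=21  'ffbedea'

SA = [27, 7, 17, 9, 11, 4, 8, 1, 23, 15, 20, 13, 18, 2, 0, 25, 26, 6, 10, 14, 19, 12, 24, 16, 3, 22, 5, 21]
rank  pair      lcp
   1  s[27:],s[7:]  1  'a'
   2  s[7:],s[17:]  1  'a'
   3  s[17:],s[9:]  1  'a'
   4  s[9:],s[11:]  2  'ae'
   5  s[11:],s[4:]  1  'a'
   6  s[4:],s[8:]  0  ''
   7  s[8:],s[1:]  1  'b'
   8  s[1:],s[23:]  1  'b'
   9  s[23:],s[15:]  1  'b'
  10  s[15:],s[20:]  2  'bf'
  11  s[20:],s[13:]  0  ''
  12  s[13:],s[18:]  4  'cebf'
  13  s[18:],s[2:]  1  'c'
  14  s[2:],s[0:]  0  ''
  15  s[0:],s[25:]  1  'd'
  16  s[25:],s[26:]  0  ''
  17  s[26:],s[6:]  2  'ea'
  18  s[6:],s[10:]  2  'ea'
  19  s[10:],s[14:]  1  'e'
  20  s[14:],s[19:]  3  'ebf'
  21  s[19:],s[12:]  1  'e'
  22  s[12:],s[24:]  1  'e'
  23  s[24:],s[16:]  0  ''
  24  s[16:],s[3:]  2  'fa'
  25  s[3:],s[22:]  1  'f'
  26  s[22:],s[5:]  1  'f'
  27  s[5:],s[21:]  1  'f'

[0, 1, 1, 1, 2, 1, 0, 1, 1, 1, 2, 0, 4, 1, 0, 1, 0, 2, 2, 1, 3, 1, 1, 0, 2, 1, 1, 1]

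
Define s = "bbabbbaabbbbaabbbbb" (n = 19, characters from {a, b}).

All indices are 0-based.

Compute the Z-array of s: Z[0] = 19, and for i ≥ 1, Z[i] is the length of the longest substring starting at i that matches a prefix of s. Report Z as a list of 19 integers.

[19, 1, 0, 2, 3, 1, 0, 0, 2, 2, 3, 1, 0, 0, 2, 2, 2, 2, 1]

Z[0]=19
i=1: outside box; Z[1]=1 extend→box=[1,2)
i=2: outside box; Z[2]=0
i=3: outside box; Z[3]=2 extend→box=[3,5)
i=4: min(r-i=1, Z[1]=1)=1; Z[4]=3 extend→box=[4,7)
i=5: min(r-i=2, Z[1]=1)=1; Z[5]=1
i=6: min(r-i=1, Z[2]=0)=0; Z[6]=0
i=7: outside box; Z[7]=0
i=8: outside box; Z[8]=2 extend→box=[8,10)
i=9: min(r-i=1, Z[1]=1)=1; Z[9]=2 extend→box=[9,11)
i=10: min(r-i=1, Z[1]=1)=1; Z[10]=3 extend→box=[10,13)
i=11: min(r-i=2, Z[1]=1)=1; Z[11]=1
i=12: min(r-i=1, Z[2]=0)=0; Z[12]=0
i=13: outside box; Z[13]=0
i=14: outside box; Z[14]=2 extend→box=[14,16)
i=15: min(r-i=1, Z[1]=1)=1; Z[15]=2 extend→box=[15,17)
i=16: min(r-i=1, Z[1]=1)=1; Z[16]=2 extend→box=[16,18)
i=17: min(r-i=1, Z[1]=1)=1; Z[17]=2 extend→box=[17,19)
i=18: min(r-i=1, Z[1]=1)=1; Z[18]=1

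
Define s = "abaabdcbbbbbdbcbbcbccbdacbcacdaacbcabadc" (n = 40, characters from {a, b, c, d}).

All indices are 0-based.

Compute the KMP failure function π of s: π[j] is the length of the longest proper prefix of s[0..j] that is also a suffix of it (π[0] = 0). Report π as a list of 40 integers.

[0, 0, 1, 1, 2, 0, 0, 0, 0, 0, 0, 0, 0, 0, 0, 0, 0, 0, 0, 0, 0, 0, 0, 1, 0, 0, 0, 1, 0, 0, 1, 1, 0, 0, 0, 1, 2, 3, 0, 0]

π[0] = 0
j=1 s[j]='b': π[1]=0 (border '')
j=2 s[j]='a': π[2]=1 (border 'a')
j=3 s[j]='a': k: 1→0; π[3]=1 (border 'a')
j=4 s[j]='b': π[4]=2 (border 'ab')
j=5 s[j]='d': k: 2→0; π[5]=0 (border '')
j=6 s[j]='c': π[6]=0 (border '')
j=7 s[j]='b': π[7]=0 (border '')
j=8 s[j]='b': π[8]=0 (border '')
j=9 s[j]='b': π[9]=0 (border '')
j=10 s[j]='b': π[10]=0 (border '')
j=11 s[j]='b': π[11]=0 (border '')
j=12 s[j]='d': π[12]=0 (border '')
j=13 s[j]='b': π[13]=0 (border '')
j=14 s[j]='c': π[14]=0 (border '')
j=15 s[j]='b': π[15]=0 (border '')
j=16 s[j]='b': π[16]=0 (border '')
j=17 s[j]='c': π[17]=0 (border '')
j=18 s[j]='b': π[18]=0 (border '')
j=19 s[j]='c': π[19]=0 (border '')
j=20 s[j]='c': π[20]=0 (border '')
j=21 s[j]='b': π[21]=0 (border '')
j=22 s[j]='d': π[22]=0 (border '')
j=23 s[j]='a': π[23]=1 (border 'a')
j=24 s[j]='c': k: 1→0; π[24]=0 (border '')
j=25 s[j]='b': π[25]=0 (border '')
j=26 s[j]='c': π[26]=0 (border '')
j=27 s[j]='a': π[27]=1 (border 'a')
j=28 s[j]='c': k: 1→0; π[28]=0 (border '')
j=29 s[j]='d': π[29]=0 (border '')
j=30 s[j]='a': π[30]=1 (border 'a')
j=31 s[j]='a': k: 1→0; π[31]=1 (border 'a')
j=32 s[j]='c': k: 1→0; π[32]=0 (border '')
j=33 s[j]='b': π[33]=0 (border '')
j=34 s[j]='c': π[34]=0 (border '')
j=35 s[j]='a': π[35]=1 (border 'a')
j=36 s[j]='b': π[36]=2 (border 'ab')
j=37 s[j]='a': π[37]=3 (border 'aba')
j=38 s[j]='d': k: 3→1→0; π[38]=0 (border '')
j=39 s[j]='c': π[39]=0 (border '')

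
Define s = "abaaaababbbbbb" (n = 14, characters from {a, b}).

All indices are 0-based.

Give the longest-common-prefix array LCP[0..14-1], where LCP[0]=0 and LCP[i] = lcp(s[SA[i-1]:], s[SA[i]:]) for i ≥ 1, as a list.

rank→(start, suffix):
  0 → (2, 'aaaababbbbbb')
  1 → (3, 'aaababbbbbb')
  2 → (4, 'aababbbbbb')
  3 → (0, 'abaaaababbbbbb')
  4 → (5, 'ababbbbbb')
  5 → (7, 'abbbbbb')
  6 → (13, 'b')
  7 → (1, 'baaaababbbbbb')
  8 → (6, 'babbbbbb')
  9 → (12, 'bb')
  10 → (11, 'bbb')
  11 → (10, 'bbbb')
  12 → (9, 'bbbbb')
  13 → (8, 'bbbbbb')

SA = [2, 3, 4, 0, 5, 7, 13, 1, 6, 12, 11, 10, 9, 8]
i: (SA[i-1],SA[i]) lcp shared
  1: (2,3) 3 'aaa'
  2: (3,4) 2 'aa'
  3: (4,0) 1 'a'
  4: (0,5) 3 'aba'
  5: (5,7) 2 'ab'
  6: (7,13) 0 ''
  7: (13,1) 1 'b'
  8: (1,6) 2 'ba'
  9: (6,12) 1 'b'
  10: (12,11) 2 'bb'
  11: (11,10) 3 'bbb'
  12: (10,9) 4 'bbbb'
  13: (9,8) 5 'bbbbb'

[0, 3, 2, 1, 3, 2, 0, 1, 2, 1, 2, 3, 4, 5]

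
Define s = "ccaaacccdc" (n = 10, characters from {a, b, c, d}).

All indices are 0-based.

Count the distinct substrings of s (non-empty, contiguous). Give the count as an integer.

rank→(start, suffix):
  0 → (2, 'aaacccdc')
  1 → (3, 'aacccdc')
  2 → (4, 'acccdc')
  3 → (9, 'c')
  4 → (1, 'caaacccdc')
  5 → (0, 'ccaaacccdc')
  6 → (5, 'cccdc')
  7 → (6, 'ccdc')
  8 → (7, 'cdc')
  9 → (8, 'dc')

SA = [2, 3, 4, 9, 1, 0, 5, 6, 7, 8]
i: (SA[i-1],SA[i]) lcp shared
  1: (2,3) 2 'aa'
  2: (3,4) 1 'a'
  3: (4,9) 0 ''
  4: (9,1) 1 'c'
  5: (1,0) 1 'c'
  6: (0,5) 2 'cc'
  7: (5,6) 2 'cc'
  8: (6,7) 1 'c'
  9: (7,8) 0 ''

n(n+1)/2 = 10·11/2 = 55
Σ LCP = 0 + 2 + 1 + 0 + 1 + 1 + 2 + 2 + 1 + 0 = 10
distinct = 55 − 10 = 45

45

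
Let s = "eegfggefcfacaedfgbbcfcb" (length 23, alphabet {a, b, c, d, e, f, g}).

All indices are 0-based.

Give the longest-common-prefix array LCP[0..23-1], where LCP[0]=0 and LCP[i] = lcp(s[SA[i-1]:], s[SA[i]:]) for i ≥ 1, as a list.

rank | idx | suffix
   0 |  10 | acaedfgbbcfcb
   1 |  12 | aedfgbbcfcb
   2 |  22 | b
   3 |  17 | bbcfcb
   4 |  18 | bcfcb
   5 |  11 | caedfgbbcfcb
   6 |  21 | cb
   7 |   8 | cfacaedfgbbcfcb
   8 |  19 | cfcb
   9 |  14 | dfgbbcfcb
  10 |  13 | edfgbbcfcb
  11 |   0 | eegfggefcfacaedfgbbcfcb
  12 |   6 | efcfacaedfgbbcfcb
  13 |   1 | egfggefcfacaedfgbbcfcb
  14 |   9 | facaedfgbbcfcb
  15 |  20 | fcb
  16 |   7 | fcfacaedfgbbcfcb
  17 |  15 | fgbbcfcb
  18 |   3 | fggefcfacaedfgbbcfcb
  19 |  16 | gbbcfcb
  20 |   5 | gefcfacaedfgbbcfcb
  21 |   2 | gfggefcfacaedfgbbcfcb
  22 |   4 | ggefcfacaedfgbbcfcb

SA = [10, 12, 22, 17, 18, 11, 21, 8, 19, 14, 13, 0, 6, 1, 9, 20, 7, 15, 3, 16, 5, 2, 4]
rank  pair      lcp
   1  s[10:],s[12:]  1  'a'
   2  s[12:],s[22:]  0  ''
   3  s[22:],s[17:]  1  'b'
   4  s[17:],s[18:]  1  'b'
   5  s[18:],s[11:]  0  ''
   6  s[11:],s[21:]  1  'c'
   7  s[21:],s[8:]  1  'c'
   8  s[8:],s[19:]  2  'cf'
   9  s[19:],s[14:]  0  ''
  10  s[14:],s[13:]  0  ''
  11  s[13:],s[0:]  1  'e'
  12  s[0:],s[6:]  1  'e'
  13  s[6:],s[1:]  1  'e'
  14  s[1:],s[9:]  0  ''
  15  s[9:],s[20:]  1  'f'
  16  s[20:],s[7:]  2  'fc'
  17  s[7:],s[15:]  1  'f'
  18  s[15:],s[3:]  2  'fg'
  19  s[3:],s[16:]  0  ''
  20  s[16:],s[5:]  1  'g'
  21  s[5:],s[2:]  1  'g'
  22  s[2:],s[4:]  1  'g'

[0, 1, 0, 1, 1, 0, 1, 1, 2, 0, 0, 1, 1, 1, 0, 1, 2, 1, 2, 0, 1, 1, 1]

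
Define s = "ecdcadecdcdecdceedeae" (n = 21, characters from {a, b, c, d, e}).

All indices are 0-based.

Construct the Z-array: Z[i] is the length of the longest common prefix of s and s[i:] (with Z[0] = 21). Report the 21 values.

Z[0]=21
i=1: fresh scan; Z[1]=0
i=2: fresh scan; Z[2]=0
i=3: fresh scan; Z[3]=0
i=4: fresh scan; Z[4]=0
i=5: fresh scan; Z[5]=0
i=6: fresh scan; Z[6]=4 extend→box=[6,10)
i=7: min(r-i=3, Z[1]=0)=0; Z[7]=0
i=8: min(r-i=2, Z[2]=0)=0; Z[8]=0
i=9: min(r-i=1, Z[3]=0)=0; Z[9]=0
i=10: fresh scan; Z[10]=0
i=11: fresh scan; Z[11]=4 extend→box=[11,15)
i=12: min(r-i=3, Z[1]=0)=0; Z[12]=0
i=13: min(r-i=2, Z[2]=0)=0; Z[13]=0
i=14: min(r-i=1, Z[3]=0)=0; Z[14]=0
i=15: fresh scan; Z[15]=1 extend→box=[15,16)
i=16: fresh scan; Z[16]=1 extend→box=[16,17)
i=17: fresh scan; Z[17]=0
i=18: fresh scan; Z[18]=1 extend→box=[18,19)
i=19: fresh scan; Z[19]=0
i=20: fresh scan; Z[20]=1 extend→box=[20,21)

[21, 0, 0, 0, 0, 0, 4, 0, 0, 0, 0, 4, 0, 0, 0, 1, 1, 0, 1, 0, 1]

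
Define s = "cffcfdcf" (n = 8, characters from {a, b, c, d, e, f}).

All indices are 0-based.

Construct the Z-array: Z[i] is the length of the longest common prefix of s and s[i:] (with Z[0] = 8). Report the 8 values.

Z[0]=8
i=1: i≥r, start 0; Z[1]=0
i=2: i≥r, start 0; Z[2]=0
i=3: i≥r, start 0; Z[3]=2 extend→box=[3,5)
i=4: min(r-i=1, Z[1]=0)=0; Z[4]=0
i=5: i≥r, start 0; Z[5]=0
i=6: i≥r, start 0; Z[6]=2 extend→box=[6,8)
i=7: min(r-i=1, Z[1]=0)=0; Z[7]=0

[8, 0, 0, 2, 0, 0, 2, 0]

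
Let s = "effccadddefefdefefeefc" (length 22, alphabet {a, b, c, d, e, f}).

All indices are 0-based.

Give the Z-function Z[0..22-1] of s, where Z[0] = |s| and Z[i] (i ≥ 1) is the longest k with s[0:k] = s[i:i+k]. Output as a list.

[22, 0, 0, 0, 0, 0, 0, 0, 0, 2, 0, 2, 0, 0, 2, 0, 2, 0, 1, 2, 0, 0]

Z[0]=22
i=1: fresh scan; Z[1]=0
i=2: fresh scan; Z[2]=0
i=3: fresh scan; Z[3]=0
i=4: fresh scan; Z[4]=0
i=5: fresh scan; Z[5]=0
i=6: fresh scan; Z[6]=0
i=7: fresh scan; Z[7]=0
i=8: fresh scan; Z[8]=0
i=9: fresh scan; Z[9]=2 extend→box=[9,11)
i=10: min(r-i=1, Z[1]=0)=0; Z[10]=0
i=11: fresh scan; Z[11]=2 extend→box=[11,13)
i=12: min(r-i=1, Z[1]=0)=0; Z[12]=0
i=13: fresh scan; Z[13]=0
i=14: fresh scan; Z[14]=2 extend→box=[14,16)
i=15: min(r-i=1, Z[1]=0)=0; Z[15]=0
i=16: fresh scan; Z[16]=2 extend→box=[16,18)
i=17: min(r-i=1, Z[1]=0)=0; Z[17]=0
i=18: fresh scan; Z[18]=1 extend→box=[18,19)
i=19: fresh scan; Z[19]=2 extend→box=[19,21)
i=20: min(r-i=1, Z[1]=0)=0; Z[20]=0
i=21: fresh scan; Z[21]=0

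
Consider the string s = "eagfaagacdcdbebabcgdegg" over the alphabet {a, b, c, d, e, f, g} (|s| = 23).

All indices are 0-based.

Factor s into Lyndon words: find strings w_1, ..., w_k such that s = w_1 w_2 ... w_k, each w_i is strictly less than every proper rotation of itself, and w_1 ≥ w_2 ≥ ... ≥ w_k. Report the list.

["e", "agf", "aagacdcdbebabcgdegg"]

emit factor 1: 'e' (i=0, period=1)
emit factor 2: 'agf' (i=1, period=3)
emit factor 3: 'aagacdcdbebabcgdegg' (i=4, period=19)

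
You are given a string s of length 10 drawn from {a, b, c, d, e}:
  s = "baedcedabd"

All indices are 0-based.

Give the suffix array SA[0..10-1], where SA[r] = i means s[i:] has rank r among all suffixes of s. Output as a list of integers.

rank | idx | suffix
   0 |   7 | abd
   1 |   1 | aedcedabd
   2 |   0 | baedcedabd
   3 |   8 | bd
   4 |   4 | cedabd
   5 |   9 | d
   6 |   6 | dabd
   7 |   3 | dcedabd
   8 |   5 | edabd
   9 |   2 | edcedabd

[7, 1, 0, 8, 4, 9, 6, 3, 5, 2]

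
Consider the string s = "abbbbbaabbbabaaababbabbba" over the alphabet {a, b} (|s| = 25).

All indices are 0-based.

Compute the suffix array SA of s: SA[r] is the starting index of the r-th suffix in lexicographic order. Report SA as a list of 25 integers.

sorted suffixes:
  #0 SA[0]=24  'a'
  #1 SA[1]=13  'aaababbabbba'
  #2 SA[2]=14  'aababbabbba'
  #3 SA[3]=6  'aabbbabaaababbabbba'
  #4 SA[4]=11  'abaaababbabbba'
  #5 SA[5]=15  'ababbabbba'
  #6 SA[6]=17  'abbabbba'
  #7 SA[7]=20  'abbba'
  #8 SA[8]=7  'abbbabaaababbabbba'
  #9 SA[9]=0  'abbbbbaabbbabaaababbabbba'
  #10 SA[10]=23  'ba'
  #11 SA[11]=12  'baaababbabbba'
  #12 SA[12]=5  'baabbbabaaababbabbba'
  #13 SA[13]=10  'babaaababbabbba'
  #14 SA[14]=16  'babbabbba'
  #15 SA[15]=19  'babbba'
  #16 SA[16]=22  'bba'
  #17 SA[17]=4  'bbaabbbabaaababbabbba'
  #18 SA[18]=9  'bbabaaababbabbba'
  #19 SA[19]=18  'bbabbba'
  #20 SA[20]=21  'bbba'
  #21 SA[21]=3  'bbbaabbbabaaababbabbba'
  #22 SA[22]=8  'bbbabaaababbabbba'
  #23 SA[23]=2  'bbbbaabbbabaaababbabbba'
  #24 SA[24]=1  'bbbbbaabbbabaaababbabbba'

[24, 13, 14, 6, 11, 15, 17, 20, 7, 0, 23, 12, 5, 10, 16, 19, 22, 4, 9, 18, 21, 3, 8, 2, 1]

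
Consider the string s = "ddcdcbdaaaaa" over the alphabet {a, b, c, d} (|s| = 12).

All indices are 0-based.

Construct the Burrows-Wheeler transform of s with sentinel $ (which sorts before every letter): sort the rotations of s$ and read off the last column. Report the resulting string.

aaaaadcddbcd$

rank  rotation       last
    0  $ddcdcbdaaaaa  a
    1  a$ddcdcbdaaaa  a
    2  aa$ddcdcbdaaa  a
    3  aaa$ddcdcbdaa  a
    4  aaaa$ddcdcbda  a
    5  aaaaa$ddcdcbd  d
    6  bdaaaaa$ddcdc  c
    7  cbdaaaaa$ddcd  d
    8  cdcbdaaaaa$dd  d
    9  daaaaa$ddcdcb  b
   10  dcbdaaaaa$ddc  c
   11  dcdcbdaaaaa$d  d
   12  ddcdcbdaaaaa$  $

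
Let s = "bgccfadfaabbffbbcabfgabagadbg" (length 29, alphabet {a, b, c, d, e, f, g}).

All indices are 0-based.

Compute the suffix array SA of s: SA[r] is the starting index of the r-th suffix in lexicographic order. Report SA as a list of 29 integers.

sorted suffixes:
  #0 SA[0]=8  'aabbffbbcabfgabagadbg'
  #1 SA[1]=21  'abagadbg'
  #2 SA[2]=9  'abbffbbcabfgabagadbg'
  #3 SA[3]=17  'abfgabagadbg'
  #4 SA[4]=25  'adbg'
  #5 SA[5]=5  'adfaabbffbbcabfgabagadbg'
  #6 SA[6]=23  'agadbg'
  #7 SA[7]=22  'bagadbg'
  #8 SA[8]=14  'bbcabfgabagadbg'
  #9 SA[9]=10  'bbffbbcabfgabagadbg'
  #10 SA[10]=15  'bcabfgabagadbg'
  #11 SA[11]=11  'bffbbcabfgabagadbg'
  #12 SA[12]=18  'bfgabagadbg'
  #13 SA[13]=27  'bg'
  #14 SA[14]=0  'bgccfadfaabbffbbcabfgabagadbg'
  #15 SA[15]=16  'cabfgabagadbg'
  #16 SA[16]=2  'ccfadfaabbffbbcabfgabagadbg'
  #17 SA[17]=3  'cfadfaabbffbbcabfgabagadbg'
  #18 SA[18]=26  'dbg'
  #19 SA[19]=6  'dfaabbffbbcabfgabagadbg'
  #20 SA[20]=7  'faabbffbbcabfgabagadbg'
  #21 SA[21]=4  'fadfaabbffbbcabfgabagadbg'
  #22 SA[22]=13  'fbbcabfgabagadbg'
  #23 SA[23]=12  'ffbbcabfgabagadbg'
  #24 SA[24]=19  'fgabagadbg'
  #25 SA[25]=28  'g'
  #26 SA[26]=20  'gabagadbg'
  #27 SA[27]=24  'gadbg'
  #28 SA[28]=1  'gccfadfaabbffbbcabfgabagadbg'

[8, 21, 9, 17, 25, 5, 23, 22, 14, 10, 15, 11, 18, 27, 0, 16, 2, 3, 26, 6, 7, 4, 13, 12, 19, 28, 20, 24, 1]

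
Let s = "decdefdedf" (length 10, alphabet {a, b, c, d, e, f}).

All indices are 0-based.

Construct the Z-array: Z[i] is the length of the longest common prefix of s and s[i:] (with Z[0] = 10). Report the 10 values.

Z[0]=10
i=1: i≥r, start 0; Z[1]=0
i=2: i≥r, start 0; Z[2]=0
i=3: i≥r, start 0; Z[3]=2 extend→box=[3,5)
i=4: min(r-i=1, Z[1]=0)=0; Z[4]=0
i=5: i≥r, start 0; Z[5]=0
i=6: i≥r, start 0; Z[6]=2 extend→box=[6,8)
i=7: min(r-i=1, Z[1]=0)=0; Z[7]=0
i=8: i≥r, start 0; Z[8]=1 extend→box=[8,9)
i=9: i≥r, start 0; Z[9]=0

[10, 0, 0, 2, 0, 0, 2, 0, 1, 0]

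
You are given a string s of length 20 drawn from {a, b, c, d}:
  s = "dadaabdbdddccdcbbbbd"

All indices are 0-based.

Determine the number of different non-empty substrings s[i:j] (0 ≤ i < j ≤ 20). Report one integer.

rank→(start, suffix):
  0 → (3, 'aabdbdddccdcbbbbd')
  1 → (4, 'abdbdddccdcbbbbd')
  2 → (1, 'adaabdbdddccdcbbbbd')
  3 → (15, 'bbbbd')
  4 → (16, 'bbbd')
  5 → (17, 'bbd')
  6 → (18, 'bd')
  7 → (5, 'bdbdddccdcbbbbd')
  8 → (7, 'bdddccdcbbbbd')
  9 → (14, 'cbbbbd')
  10 → (11, 'ccdcbbbbd')
  11 → (12, 'cdcbbbbd')
  12 → (19, 'd')
  13 → (2, 'daabdbdddccdcbbbbd')
  14 → (0, 'dadaabdbdddccdcbbbbd')
  15 → (6, 'dbdddccdcbbbbd')
  16 → (13, 'dcbbbbd')
  17 → (10, 'dccdcbbbbd')
  18 → (9, 'ddccdcbbbbd')
  19 → (8, 'dddccdcbbbbd')

SA = [3, 4, 1, 15, 16, 17, 18, 5, 7, 14, 11, 12, 19, 2, 0, 6, 13, 10, 9, 8]
rank  pair      lcp
   1  s[3:],s[4:]  1  'a'
   2  s[4:],s[1:]  1  'a'
   3  s[1:],s[15:]  0  ''
   4  s[15:],s[16:]  3  'bbb'
   5  s[16:],s[17:]  2  'bb'
   6  s[17:],s[18:]  1  'b'
   7  s[18:],s[5:]  2  'bd'
   8  s[5:],s[7:]  2  'bd'
   9  s[7:],s[14:]  0  ''
  10  s[14:],s[11:]  1  'c'
  11  s[11:],s[12:]  1  'c'
  12  s[12:],s[19:]  0  ''
  13  s[19:],s[2:]  1  'd'
  14  s[2:],s[0:]  2  'da'
  15  s[0:],s[6:]  1  'd'
  16  s[6:],s[13:]  1  'd'
  17  s[13:],s[10:]  2  'dc'
  18  s[10:],s[9:]  1  'd'
  19  s[9:],s[8:]  2  'dd'

n(n+1)/2 = 20·21/2 = 210
Σ LCP = 0 + 1 + 1 + 0 + 3 + 2 + 1 + 2 + 2 + 0 + 1 + 1 + 0 + 1 + 2 + 1 + 1 + 2 + 1 + 2 = 24
distinct = 210 − 24 = 186

186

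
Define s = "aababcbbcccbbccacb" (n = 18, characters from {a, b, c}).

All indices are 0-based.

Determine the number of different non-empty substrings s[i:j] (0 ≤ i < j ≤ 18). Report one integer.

sorted suffixes:
  #0 SA[0]=0  'aababcbbcccbbccacb'
  #1 SA[1]=1  'ababcbbcccbbccacb'
  #2 SA[2]=3  'abcbbcccbbccacb'
  #3 SA[3]=15  'acb'
  #4 SA[4]=17  'b'
  #5 SA[5]=2  'babcbbcccbbccacb'
  #6 SA[6]=11  'bbccacb'
  #7 SA[7]=6  'bbcccbbccacb'
  #8 SA[8]=4  'bcbbcccbbccacb'
  #9 SA[9]=12  'bccacb'
  #10 SA[10]=7  'bcccbbccacb'
  #11 SA[11]=14  'cacb'
  #12 SA[12]=16  'cb'
  #13 SA[13]=10  'cbbccacb'
  #14 SA[14]=5  'cbbcccbbccacb'
  #15 SA[15]=13  'ccacb'
  #16 SA[16]=9  'ccbbccacb'
  #17 SA[17]=8  'cccbbccacb'

SA = [0, 1, 3, 15, 17, 2, 11, 6, 4, 12, 7, 14, 16, 10, 5, 13, 9, 8]
i: (SA[i-1],SA[i]) lcp shared
  1: (0,1) 1 'a'
  2: (1,3) 2 'ab'
  3: (3,15) 1 'a'
  4: (15,17) 0 ''
  5: (17,2) 1 'b'
  6: (2,11) 1 'b'
  7: (11,6) 4 'bbcc'
  8: (6,4) 1 'b'
  9: (4,12) 2 'bc'
  10: (12,7) 3 'bcc'
  11: (7,14) 0 ''
  12: (14,16) 1 'c'
  13: (16,10) 2 'cb'
  14: (10,5) 5 'cbbcc'
  15: (5,13) 1 'c'
  16: (13,9) 2 'cc'
  17: (9,8) 2 'cc'

n(n+1)/2 = 18·19/2 = 171
Σ LCP = 0 + 1 + 2 + 1 + 0 + 1 + 1 + 4 + 1 + 2 + 3 + 0 + 1 + 2 + 5 + 1 + 2 + 2 = 29
distinct = 171 − 29 = 142

142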